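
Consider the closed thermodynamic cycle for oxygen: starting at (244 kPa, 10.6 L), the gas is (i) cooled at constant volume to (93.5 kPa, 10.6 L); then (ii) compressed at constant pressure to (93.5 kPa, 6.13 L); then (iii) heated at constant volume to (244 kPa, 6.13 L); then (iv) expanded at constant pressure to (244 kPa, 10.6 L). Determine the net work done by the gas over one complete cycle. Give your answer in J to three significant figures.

W_net ≈ 673 J

Constant-volume legs do no work.
W(ii) = (93.5)(6.13 − 10.6) = -417.9 J; W(iv) = (244)(10.6 − 6.13) = 1091 J.
W_net = -417.9 + 1091 = 672.7 J (the clockwise enclosed area).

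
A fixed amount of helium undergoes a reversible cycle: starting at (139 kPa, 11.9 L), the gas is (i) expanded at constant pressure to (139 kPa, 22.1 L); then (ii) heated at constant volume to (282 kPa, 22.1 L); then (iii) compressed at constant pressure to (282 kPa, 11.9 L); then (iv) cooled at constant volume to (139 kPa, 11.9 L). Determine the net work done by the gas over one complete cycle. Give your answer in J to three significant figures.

W_net ≈ -1460 J

Constant-volume legs do no work.
W(i) = (139)(22.1 − 11.9) = 1418 J; W(iii) = (282)(11.9 − 22.1) = -2876 J.
W_net = 1418 − 2876 = -1459 J (the counter-clockwise enclosed area).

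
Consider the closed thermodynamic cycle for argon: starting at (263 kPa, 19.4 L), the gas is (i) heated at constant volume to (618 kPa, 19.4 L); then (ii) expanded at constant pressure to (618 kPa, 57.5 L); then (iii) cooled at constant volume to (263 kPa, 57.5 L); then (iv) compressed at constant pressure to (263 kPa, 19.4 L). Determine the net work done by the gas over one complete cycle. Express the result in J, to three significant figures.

Constant-volume legs do no work.
W(ii) = (618)(57.5 − 19.4) = 23546 J; W(iv) = (263)(19.4 − 57.5) = -10020 J.
W_net = 23546 − 10020 = 13525 J (the clockwise enclosed area).

W_net ≈ 13500 J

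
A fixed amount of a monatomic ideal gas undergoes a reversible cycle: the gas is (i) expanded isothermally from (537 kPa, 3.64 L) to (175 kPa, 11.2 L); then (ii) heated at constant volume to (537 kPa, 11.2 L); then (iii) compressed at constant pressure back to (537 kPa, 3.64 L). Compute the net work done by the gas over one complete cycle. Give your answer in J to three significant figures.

Leg (i): W = PᵢVᵢ ln(V_f/Vᵢ) = (1955) ln(11.2/3.64) = 2197 J.
Leg (ii): W = 0.
Leg (iii): W = PΔV = (537)(3.64 − 11.2) = -4060 J.
W_net = 2197 − 4060 = -1863 J.

W_net ≈ -1860 J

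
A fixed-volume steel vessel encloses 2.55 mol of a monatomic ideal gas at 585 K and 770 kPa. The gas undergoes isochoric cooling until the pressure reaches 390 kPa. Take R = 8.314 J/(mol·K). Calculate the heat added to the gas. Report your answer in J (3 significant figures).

Q ≈ -9180 J

Constant volume ⇒ W = 0, so Q = ΔU = nCᵥΔT with Cᵥ = 3R/2 = 12.47 J/(mol·K).
At constant V, T₂/T₁ = P₂/P₁ ⇒ ΔT = T₁(P₂/P₁ − 1) = 585·(390/770 − 1) = -288.7 K.
ΔU = (2.55)(12.47)(-288.7) = -9181 J.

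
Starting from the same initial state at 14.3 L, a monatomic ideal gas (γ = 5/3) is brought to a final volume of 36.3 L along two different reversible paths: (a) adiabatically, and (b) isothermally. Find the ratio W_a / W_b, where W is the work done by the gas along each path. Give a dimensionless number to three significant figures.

Path (a) adiabatic: W = P₁V₁(1 − (V₁/V₂)^(γ−1))/(γ−1) → W_a/(P₁V₁) = 0.6939.
Path (b) isothermal: W = P₁V₁ ln(V₂/V₁) → W_b/(P₁V₁) = 0.9316.
W_a / W_b = 0.6939 / 0.9316 = 0.7449.

W_a / W_b ≈ 0.745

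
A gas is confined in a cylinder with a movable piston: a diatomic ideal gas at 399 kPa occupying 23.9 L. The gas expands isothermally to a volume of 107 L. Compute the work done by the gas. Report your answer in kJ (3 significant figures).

Isothermal: W = nRT ln(V₂/V₁) = P₁V₁ ln(V₂/V₁).
P₁V₁ = (399 kPa)(23.9 L) = 9536 J.
W = 9536 × ln(107/23.9) = 9536 × 1.499
W_by_gas = 14294 J.

W ≈ 14.3 kJ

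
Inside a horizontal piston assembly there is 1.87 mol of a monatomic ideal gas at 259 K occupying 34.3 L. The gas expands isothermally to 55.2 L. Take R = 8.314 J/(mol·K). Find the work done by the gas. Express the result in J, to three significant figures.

W ≈ 1920 J

Isothermal: W = nRT ln(V₂/V₁).
W = (1.87)(8.314)(259) × ln(55.2/34.3)
  = 4027 × 0.4758
W_by_gas = 1916 J.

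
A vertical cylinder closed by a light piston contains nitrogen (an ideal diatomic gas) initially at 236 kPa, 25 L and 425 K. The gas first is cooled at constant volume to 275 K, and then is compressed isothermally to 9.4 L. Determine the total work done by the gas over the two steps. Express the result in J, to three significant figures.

Step 1 (isochoric): W = 0 (constant volume).
After step 1: P = 152.7 kPa (V unchanged).
Step 2 (isothermal): W = P₁V₁ ln(V₂/V₁) = (3818) ln(9.4/25) = -3734 J.
W_total = 0 − 3734 = -3734 J.

W_total ≈ -3730 J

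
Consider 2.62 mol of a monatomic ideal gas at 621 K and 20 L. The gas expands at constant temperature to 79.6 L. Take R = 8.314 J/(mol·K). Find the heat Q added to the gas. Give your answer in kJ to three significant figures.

Q ≈ 18.7 kJ

Isothermal ⇒ ΔU = 0, so Q = W = nRT ln(V₂/V₁).
Q = (2.62)(8.314)(621) ln(79.6/20) = 13527 × 1.381 = 18685 J.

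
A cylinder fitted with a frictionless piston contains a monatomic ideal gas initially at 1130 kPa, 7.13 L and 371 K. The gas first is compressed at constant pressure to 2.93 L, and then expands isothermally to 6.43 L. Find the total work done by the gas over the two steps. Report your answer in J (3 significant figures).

Step 1 (isobaric): W = PΔV = (1130 kPa)(2.93 − 7.13 L) = -4746 J.
After step 1: P = 1130 kPa, V = 2.93 L, T = 152.5 K.
Step 2 (isothermal): W = P₁V₁ ln(V₂/V₁) = (3311) ln(6.43/2.93) = 2602 J.
W_total = -4746 + 2602 = -2144 J.

W_total ≈ -2140 J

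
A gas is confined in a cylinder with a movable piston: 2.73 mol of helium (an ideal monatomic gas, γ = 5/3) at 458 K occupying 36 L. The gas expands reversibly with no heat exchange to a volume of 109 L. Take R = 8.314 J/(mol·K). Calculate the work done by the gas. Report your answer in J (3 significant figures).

Adiabatic: TV^(γ−1) = const with γ = 5/3.
T₂ = T₁ (V₁/V₂)^(γ−1) = 458 × (36/109)^0.667 = 458 × 0.4778 = 218.8 K.
W_by = nCᵥ(T₁ − T₂) = (2.73)(12.47)(458 − 218.8) = 8143 J.

W ≈ 8140 J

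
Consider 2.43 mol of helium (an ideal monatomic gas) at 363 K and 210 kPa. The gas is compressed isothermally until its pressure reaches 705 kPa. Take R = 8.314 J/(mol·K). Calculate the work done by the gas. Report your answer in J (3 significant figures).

W ≈ -8880 J

Isothermal process: W = nRT ln(V₂/V₁) = nRT ln(P₁/P₂).
W = (2.43)(8.314)(363) × ln(210/705)
  = 7334 × ln(0.2979) = 7334 × -1.211
W_by_gas = -8882 J.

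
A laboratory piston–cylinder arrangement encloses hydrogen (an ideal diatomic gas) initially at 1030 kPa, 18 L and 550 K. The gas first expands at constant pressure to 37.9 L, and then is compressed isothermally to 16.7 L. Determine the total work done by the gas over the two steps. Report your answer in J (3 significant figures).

Step 1 (isobaric): W = PΔV = (1030 kPa)(37.9 − 18 L) = 20497 J.
After step 1: P = 1030 kPa, V = 37.9 L, T = 1158 K.
Step 2 (isothermal): W = P₁V₁ ln(V₂/V₁) = (39037) ln(16.7/37.9) = -31992 J.
W_total = 20497 − 31992 = -11495 J.

W_total ≈ -11500 J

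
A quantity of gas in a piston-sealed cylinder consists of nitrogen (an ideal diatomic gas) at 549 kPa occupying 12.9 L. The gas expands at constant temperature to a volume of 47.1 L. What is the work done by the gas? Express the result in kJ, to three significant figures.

Isothermal: W = nRT ln(V₂/V₁) = P₁V₁ ln(V₂/V₁).
P₁V₁ = (549 kPa)(12.9 L) = 7082 J.
W = 7082 × ln(47.1/12.9) = 7082 × 1.295
W_by_gas = 9172 J.

W ≈ 9.17 kJ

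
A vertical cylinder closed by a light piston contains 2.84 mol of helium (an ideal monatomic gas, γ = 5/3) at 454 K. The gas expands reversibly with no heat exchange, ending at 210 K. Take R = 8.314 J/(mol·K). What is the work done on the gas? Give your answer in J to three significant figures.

W ≈ -8640 J

Adiabatic ⇒ Q = 0, so W_by = −ΔU = nCᵥ(T₁ − T₂).
Cᵥ = 3R/2 = 12.47 J/(mol·K).
W = (2.84)(12.47)(454 − 210) = 8642 J.
Work on gas = −W_by = -8642 J.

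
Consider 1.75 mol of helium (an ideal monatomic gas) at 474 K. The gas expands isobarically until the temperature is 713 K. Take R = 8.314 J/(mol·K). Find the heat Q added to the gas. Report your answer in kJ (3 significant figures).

Isobaric: W = nRΔT = (1.75)(8.314)(239) = 3477 J.
ΔU = nCᵥΔT with Cᵥ = 3R/2: ΔU = (1.75)(12.47)(239) = 5216 J.
Q = ΔU + W = 5216 + 3477 = 8693 J.

Q ≈ 8.69 kJ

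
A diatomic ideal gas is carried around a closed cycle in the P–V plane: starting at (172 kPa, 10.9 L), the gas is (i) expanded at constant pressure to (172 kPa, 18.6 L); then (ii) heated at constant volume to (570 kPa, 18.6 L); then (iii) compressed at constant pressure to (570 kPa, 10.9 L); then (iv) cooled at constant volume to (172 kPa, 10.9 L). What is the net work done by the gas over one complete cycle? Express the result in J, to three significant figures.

Constant-volume legs do no work.
W(i) = (172)(18.6 − 10.9) = 1324 J; W(iii) = (570)(10.9 − 18.6) = -4389 J.
W_net = 1324 − 4389 = -3065 J (the counter-clockwise enclosed area).

W_net ≈ -3060 J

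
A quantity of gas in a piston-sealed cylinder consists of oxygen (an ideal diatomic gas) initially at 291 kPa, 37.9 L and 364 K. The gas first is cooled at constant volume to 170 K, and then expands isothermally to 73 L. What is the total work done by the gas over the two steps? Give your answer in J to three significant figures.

W_total ≈ 3380 J

Step 1 (isochoric): W = 0 (constant volume).
After step 1: P = 135.9 kPa (V unchanged).
Step 2 (isothermal): W = P₁V₁ ln(V₂/V₁) = (5151) ln(73/37.9) = 3376 J.
W_total = 0 + 3376 = 3376 J.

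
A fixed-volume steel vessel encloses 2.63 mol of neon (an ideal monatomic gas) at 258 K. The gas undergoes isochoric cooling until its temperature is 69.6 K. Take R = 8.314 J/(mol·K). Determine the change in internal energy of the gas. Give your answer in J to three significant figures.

Constant volume ⇒ W = 0, so Q = ΔU = nCᵥΔT with Cᵥ = 3R/2 = 12.47 J/(mol·K).
ΔU = (2.63)(12.47)(69.6 − 258) = -6179 J.

ΔU ≈ -6180 J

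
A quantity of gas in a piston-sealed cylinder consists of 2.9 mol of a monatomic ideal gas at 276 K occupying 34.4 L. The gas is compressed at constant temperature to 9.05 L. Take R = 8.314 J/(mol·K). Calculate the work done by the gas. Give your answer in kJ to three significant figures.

Isothermal: W = nRT ln(V₂/V₁).
W = (2.9)(8.314)(276) × ln(9.05/34.4)
  = 6655 × -1.335
W_by_gas = -8886 J.

W ≈ -8.89 kJ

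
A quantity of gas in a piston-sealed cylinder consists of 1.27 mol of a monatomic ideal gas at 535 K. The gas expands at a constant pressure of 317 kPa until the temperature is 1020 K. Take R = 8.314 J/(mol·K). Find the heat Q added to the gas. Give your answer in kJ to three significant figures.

Q ≈ 12.8 kJ

Isobaric: W = nRΔT = (1.27)(8.314)(485) = 5121 J.
ΔU = nCᵥΔT with Cᵥ = 3R/2: ΔU = (1.27)(12.47)(485) = 7682 J.
Q = ΔU + W = 7682 + 5121 = 12803 J.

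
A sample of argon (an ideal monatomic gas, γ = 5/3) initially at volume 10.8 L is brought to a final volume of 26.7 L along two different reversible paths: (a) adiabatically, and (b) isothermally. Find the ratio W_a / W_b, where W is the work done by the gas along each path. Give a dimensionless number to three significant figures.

W_a / W_b ≈ 0.751

Path (a) adiabatic: W = P₁V₁(1 − (V₁/V₂)^(γ−1))/(γ−1) → W_a/(P₁V₁) = 0.6796.
Path (b) isothermal: W = P₁V₁ ln(V₂/V₁) → W_b/(P₁V₁) = 0.9051.
W_a / W_b = 0.6796 / 0.9051 = 0.7508.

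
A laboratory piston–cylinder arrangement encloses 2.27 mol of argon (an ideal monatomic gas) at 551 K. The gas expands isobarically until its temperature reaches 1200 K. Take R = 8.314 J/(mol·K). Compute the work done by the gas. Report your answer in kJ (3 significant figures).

W ≈ 12.2 kJ

Isobaric: W = P ΔV = nR ΔT.
W = (2.27)(8.314)(1200 − 551) = 12248 J.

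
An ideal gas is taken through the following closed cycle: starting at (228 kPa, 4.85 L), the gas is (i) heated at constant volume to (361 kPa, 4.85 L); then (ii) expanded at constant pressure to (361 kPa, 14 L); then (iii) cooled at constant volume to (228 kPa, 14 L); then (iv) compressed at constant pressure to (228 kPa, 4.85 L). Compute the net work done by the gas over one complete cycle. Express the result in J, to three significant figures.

Constant-volume legs do no work.
W(ii) = (361)(14 − 4.85) = 3303 J; W(iv) = (228)(4.85 − 14) = -2086 J.
W_net = 3303 − 2086 = 1217 J (the clockwise enclosed area).

W_net ≈ 1220 J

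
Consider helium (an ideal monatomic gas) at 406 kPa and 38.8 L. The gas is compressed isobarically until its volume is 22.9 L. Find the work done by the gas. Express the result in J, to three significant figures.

Isobaric: W = P ΔV.
W = (406 kPa)(22.9 − 38.8 L) = (406)(-15.9) = -6455 J.

W ≈ -6460 J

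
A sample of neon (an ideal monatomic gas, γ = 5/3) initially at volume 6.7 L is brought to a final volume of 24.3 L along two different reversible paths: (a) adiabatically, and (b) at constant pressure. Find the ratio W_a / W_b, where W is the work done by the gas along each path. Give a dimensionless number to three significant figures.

W_a / W_b ≈ 0.329

Path (a) adiabatic: W = P₁V₁(1 − (V₁/V₂)^(γ−1))/(γ−1) → W_a/(P₁V₁) = 0.8646.
Path (b) isobaric: W = P₁(V₂ − V₁) → W_b/(P₁V₁) = 2.627.
W_a / W_b = 0.8646 / 2.627 = 0.3291.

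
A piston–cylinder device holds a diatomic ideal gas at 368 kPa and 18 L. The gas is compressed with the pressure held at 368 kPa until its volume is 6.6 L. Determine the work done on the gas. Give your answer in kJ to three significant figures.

Isobaric: W = P ΔV.
W = (368 kPa)(6.6 − 18 L) = (368)(-11.4) = -4195 J.
Work on gas = −W_by = 4195 J.

W ≈ 4.20 kJ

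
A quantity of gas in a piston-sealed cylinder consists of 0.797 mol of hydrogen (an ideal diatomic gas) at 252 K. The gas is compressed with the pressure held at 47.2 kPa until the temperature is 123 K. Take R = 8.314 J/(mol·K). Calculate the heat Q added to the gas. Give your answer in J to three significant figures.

Q ≈ -2990 J

Isobaric: W = nRΔT = (0.797)(8.314)(-129) = -854.8 J.
ΔU = nCᵥΔT with Cᵥ = 5R/2: ΔU = (0.797)(20.79)(-129) = -2137 J.
Q = ΔU + W = -2137 − 854.8 = -2992 J.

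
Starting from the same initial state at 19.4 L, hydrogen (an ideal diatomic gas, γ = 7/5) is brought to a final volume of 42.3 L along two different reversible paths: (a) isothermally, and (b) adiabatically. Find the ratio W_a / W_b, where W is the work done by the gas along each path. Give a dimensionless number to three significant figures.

Path (a) isothermal: W = P₁V₁ ln(V₂/V₁) → W_a/(P₁V₁) = 0.7795.
Path (b) adiabatic: W = P₁V₁(1 − (V₁/V₂)^(γ−1))/(γ−1) → W_b/(P₁V₁) = 0.6697.
W_a / W_b = 0.7795 / 0.6697 = 1.164.

W_a / W_b ≈ 1.16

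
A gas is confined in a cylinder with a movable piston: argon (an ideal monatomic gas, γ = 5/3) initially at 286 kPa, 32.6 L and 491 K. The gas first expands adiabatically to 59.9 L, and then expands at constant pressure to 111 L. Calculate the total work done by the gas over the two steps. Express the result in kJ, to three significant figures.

Step 1 (adiabatic): W = (P₁V₁ − P₂V₂)/(γ−1) = (9324 − 6215)/0.667 = 4663 J.
After step 1: P = 103.8 kPa, V = 59.9 L, T = 327.3 K.
Step 2 (isobaric): W = PΔV = (103.8 kPa)(111 − 59.9 L) = 5302 J.
W_total = 4663 + 5302 = 9965 J.

W_total ≈ 9.96 kJ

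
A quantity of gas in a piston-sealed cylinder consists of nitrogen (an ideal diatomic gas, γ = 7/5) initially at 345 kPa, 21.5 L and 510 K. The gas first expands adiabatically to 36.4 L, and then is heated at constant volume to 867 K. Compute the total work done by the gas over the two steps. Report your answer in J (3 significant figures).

W_total ≈ 3520 J

Step 1 (adiabatic): W = (P₁V₁ − P₂V₂)/(γ−1) = (7418 − 6009)/0.4 = 3522 J.
Step 2 (isochoric): W = 0 (constant volume).
W_total = 3522 + 0 = 3522 J.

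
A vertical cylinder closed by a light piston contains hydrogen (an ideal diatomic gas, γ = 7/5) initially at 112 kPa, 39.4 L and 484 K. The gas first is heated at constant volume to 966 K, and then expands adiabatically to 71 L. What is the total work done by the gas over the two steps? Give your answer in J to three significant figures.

Step 1 (isochoric): W = 0 (constant volume).
After step 1: P = 223.5 kPa (V unchanged).
Step 2 (adiabatic): W = (P₁V₁ − P₂V₂)/(γ−1) = (8807 − 6959)/0.4 = 4621 J.
W_total = 0 + 4621 = 4621 J.

W_total ≈ 4620 J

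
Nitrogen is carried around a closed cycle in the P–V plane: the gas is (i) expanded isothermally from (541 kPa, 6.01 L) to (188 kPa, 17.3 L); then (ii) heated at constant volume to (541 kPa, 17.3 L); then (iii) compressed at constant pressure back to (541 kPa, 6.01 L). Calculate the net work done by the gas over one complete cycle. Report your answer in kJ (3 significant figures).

Leg (i): W = PᵢVᵢ ln(V_f/Vᵢ) = (3251) ln(17.3/6.01) = 3438 J.
Leg (ii): W = 0.
Leg (iii): W = PΔV = (541)(6.01 − 17.3) = -6108 J.
W_net = 3438 − 6108 = -2670 J.

W_net ≈ -2.67 kJ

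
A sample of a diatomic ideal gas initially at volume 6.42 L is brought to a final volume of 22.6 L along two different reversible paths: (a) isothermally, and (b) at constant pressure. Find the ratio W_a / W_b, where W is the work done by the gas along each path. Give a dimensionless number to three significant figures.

Path (a) isothermal: W = P₁V₁ ln(V₂/V₁) → W_a/(P₁V₁) = 1.259.
Path (b) isobaric: W = P₁(V₂ − V₁) → W_b/(P₁V₁) = 2.52.
W_a / W_b = 1.259 / 2.52 = 0.4994.

W_a / W_b ≈ 0.499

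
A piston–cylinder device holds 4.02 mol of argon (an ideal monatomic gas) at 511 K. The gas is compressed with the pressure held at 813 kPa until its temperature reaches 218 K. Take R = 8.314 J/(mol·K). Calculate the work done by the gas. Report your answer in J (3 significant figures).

Isobaric: W = P ΔV = nR ΔT.
W = (4.02)(8.314)(218 − 511) = -9793 J.

W ≈ -9790 J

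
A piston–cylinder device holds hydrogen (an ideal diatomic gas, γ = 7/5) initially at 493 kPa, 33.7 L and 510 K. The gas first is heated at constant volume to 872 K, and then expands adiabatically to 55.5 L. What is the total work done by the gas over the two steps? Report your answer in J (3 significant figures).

Step 1 (isochoric): W = 0 (constant volume).
After step 1: P = 842.9 kPa (V unchanged).
Step 2 (adiabatic): W = (P₁V₁ − P₂V₂)/(γ−1) = (28407 − 23268)/0.4 = 12847 J.
W_total = 0 + 12847 = 12847 J.

W_total ≈ 12800 J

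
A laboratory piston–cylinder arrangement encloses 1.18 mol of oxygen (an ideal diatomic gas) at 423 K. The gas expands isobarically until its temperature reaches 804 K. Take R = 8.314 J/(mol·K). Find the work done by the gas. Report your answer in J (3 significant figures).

Isobaric: W = P ΔV = nR ΔT.
W = (1.18)(8.314)(804 − 423) = 3738 J.

W ≈ 3740 J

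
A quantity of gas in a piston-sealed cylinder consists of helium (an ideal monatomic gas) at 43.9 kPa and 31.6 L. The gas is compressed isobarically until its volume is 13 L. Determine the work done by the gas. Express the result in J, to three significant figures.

Isobaric: W = P ΔV.
W = (43.9 kPa)(13 − 31.6 L) = (43.9)(-18.6) = -816.5 J.

W ≈ -817 J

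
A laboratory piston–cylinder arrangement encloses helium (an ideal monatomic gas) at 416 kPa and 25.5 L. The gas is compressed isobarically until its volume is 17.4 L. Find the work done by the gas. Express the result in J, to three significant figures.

Isobaric: W = P ΔV.
W = (416 kPa)(17.4 − 25.5 L) = (416)(-8.1) = -3370 J.

W ≈ -3370 J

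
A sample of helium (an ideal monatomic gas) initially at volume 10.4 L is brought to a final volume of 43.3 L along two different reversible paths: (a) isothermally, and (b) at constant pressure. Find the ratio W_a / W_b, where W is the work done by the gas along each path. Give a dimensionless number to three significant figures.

Path (a) isothermal: W = P₁V₁ ln(V₂/V₁) → W_a/(P₁V₁) = 1.426.
Path (b) isobaric: W = P₁(V₂ − V₁) → W_b/(P₁V₁) = 3.163.
W_a / W_b = 1.426 / 3.163 = 0.4509.

W_a / W_b ≈ 0.451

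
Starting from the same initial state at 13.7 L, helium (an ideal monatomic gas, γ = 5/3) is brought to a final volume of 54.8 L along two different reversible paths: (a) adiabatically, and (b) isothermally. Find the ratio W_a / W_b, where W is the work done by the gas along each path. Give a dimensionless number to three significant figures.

W_a / W_b ≈ 0.653

Path (a) adiabatic: W = P₁V₁(1 − (V₁/V₂)^(γ−1))/(γ−1) → W_a/(P₁V₁) = 0.9047.
Path (b) isothermal: W = P₁V₁ ln(V₂/V₁) → W_b/(P₁V₁) = 1.386.
W_a / W_b = 0.9047 / 1.386 = 0.6526.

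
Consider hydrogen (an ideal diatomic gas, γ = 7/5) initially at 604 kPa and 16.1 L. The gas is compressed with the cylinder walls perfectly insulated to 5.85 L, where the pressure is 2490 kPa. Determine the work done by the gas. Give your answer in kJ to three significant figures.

W ≈ -12.1 kJ

Adiabatic: W = (P₁V₁ − P₂V₂)/(γ − 1) with γ = 7/5.
P₁V₁ = 9724 J, P₂V₂ = 14566 J.
W = (9724 − 14566) / 0.4 = -12105 J.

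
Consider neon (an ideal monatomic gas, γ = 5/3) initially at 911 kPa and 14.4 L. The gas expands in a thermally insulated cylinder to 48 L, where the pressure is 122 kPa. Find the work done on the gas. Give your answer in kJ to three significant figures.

Adiabatic: W = (P₁V₁ − P₂V₂)/(γ − 1) with γ = 5/3.
P₁V₁ = 13118 J, P₂V₂ = 5856 J.
W = (13118 − 5856) / 0.6667 = 10894 J.
Work on gas = −W_by = -10894 J.

W ≈ -10.9 kJ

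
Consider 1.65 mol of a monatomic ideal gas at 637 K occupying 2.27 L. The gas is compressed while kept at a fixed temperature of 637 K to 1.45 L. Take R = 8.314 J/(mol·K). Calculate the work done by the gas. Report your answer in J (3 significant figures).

W ≈ -3920 J

Isothermal: W = nRT ln(V₂/V₁).
W = (1.65)(8.314)(637) × ln(1.45/2.27)
  = 8738 × -0.4482
W_by_gas = -3917 J.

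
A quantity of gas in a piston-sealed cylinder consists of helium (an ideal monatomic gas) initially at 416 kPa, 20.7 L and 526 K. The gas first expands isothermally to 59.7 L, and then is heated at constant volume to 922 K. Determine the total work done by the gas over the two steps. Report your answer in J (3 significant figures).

Step 1 (isothermal): W = P₁V₁ ln(V₂/V₁) = (8611) ln(59.7/20.7) = 9121 J.
Step 2 (isochoric): W = 0 (constant volume).
W_total = 9121 + 0 = 9121 J.

W_total ≈ 9120 J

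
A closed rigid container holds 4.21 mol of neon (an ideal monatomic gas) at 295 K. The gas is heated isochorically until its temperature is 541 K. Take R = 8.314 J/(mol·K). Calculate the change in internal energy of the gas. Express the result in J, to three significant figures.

Constant volume ⇒ W = 0, so Q = ΔU = nCᵥΔT with Cᵥ = 3R/2 = 12.47 J/(mol·K).
ΔU = (4.21)(12.47)(541 − 295) = 12916 J.

ΔU ≈ 12900 J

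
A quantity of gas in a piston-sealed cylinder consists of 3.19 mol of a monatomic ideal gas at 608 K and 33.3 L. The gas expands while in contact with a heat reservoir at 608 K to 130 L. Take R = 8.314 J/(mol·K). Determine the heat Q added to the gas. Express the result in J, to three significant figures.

Isothermal ⇒ ΔU = 0, so Q = W = nRT ln(V₂/V₁).
Q = (3.19)(8.314)(608) ln(130/33.3) = 16125 × 1.362 = 21962 J.

Q ≈ 22000 J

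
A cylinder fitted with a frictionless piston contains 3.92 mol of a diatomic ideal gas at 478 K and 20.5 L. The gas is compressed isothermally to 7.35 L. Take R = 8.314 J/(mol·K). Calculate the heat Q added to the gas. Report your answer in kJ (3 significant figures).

Q ≈ -16.0 kJ

Isothermal ⇒ ΔU = 0, so Q = W = nRT ln(V₂/V₁).
Q = (3.92)(8.314)(478) ln(7.35/20.5) = 15578 × -1.026 = -15979 J.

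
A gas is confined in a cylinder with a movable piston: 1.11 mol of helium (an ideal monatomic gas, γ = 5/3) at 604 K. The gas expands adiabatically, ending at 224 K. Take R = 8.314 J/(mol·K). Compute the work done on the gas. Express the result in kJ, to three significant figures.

Adiabatic ⇒ Q = 0, so W_by = −ΔU = nCᵥ(T₁ − T₂).
Cᵥ = 3R/2 = 12.47 J/(mol·K).
W = (1.11)(12.47)(604 − 224) = 5260 J.
Work on gas = −W_by = -5260 J.

W ≈ -5.26 kJ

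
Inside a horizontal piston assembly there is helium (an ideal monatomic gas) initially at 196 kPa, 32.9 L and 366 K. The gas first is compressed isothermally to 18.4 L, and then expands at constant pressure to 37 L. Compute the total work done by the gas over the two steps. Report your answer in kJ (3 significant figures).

Step 1 (isothermal): W = P₁V₁ ln(V₂/V₁) = (6448) ln(18.4/32.9) = -3747 J.
After step 1: P = 350.5 kPa, V = 18.4 L, T = 366 K.
Step 2 (isobaric): W = PΔV = (350.5 kPa)(37 − 18.4 L) = 6518 J.
W_total = -3747 + 6518 = 2771 J.

W_total ≈ 2.77 kJ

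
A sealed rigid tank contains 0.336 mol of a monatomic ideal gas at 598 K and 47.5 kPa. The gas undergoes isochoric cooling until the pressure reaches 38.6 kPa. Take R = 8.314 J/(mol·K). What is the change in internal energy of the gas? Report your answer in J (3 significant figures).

Constant volume ⇒ W = 0, so Q = ΔU = nCᵥΔT with Cᵥ = 3R/2 = 12.47 J/(mol·K).
At constant V, T₂/T₁ = P₂/P₁ ⇒ ΔT = T₁(P₂/P₁ − 1) = 598·(38.6/47.5 − 1) = -112 K.
ΔU = (0.336)(12.47)(-112) = -469.5 J.

ΔU ≈ -470 J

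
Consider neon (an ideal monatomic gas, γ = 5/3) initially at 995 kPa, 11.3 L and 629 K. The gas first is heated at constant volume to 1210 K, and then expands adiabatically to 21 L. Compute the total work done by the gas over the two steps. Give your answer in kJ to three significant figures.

W_total ≈ 11.0 kJ

Step 1 (isochoric): W = 0 (constant volume).
After step 1: P = 1914 kPa (V unchanged).
Step 2 (adiabatic): W = (P₁V₁ − P₂V₂)/(γ−1) = (21629 − 14309)/0.667 = 10980 J.
W_total = 0 + 10980 = 10980 J.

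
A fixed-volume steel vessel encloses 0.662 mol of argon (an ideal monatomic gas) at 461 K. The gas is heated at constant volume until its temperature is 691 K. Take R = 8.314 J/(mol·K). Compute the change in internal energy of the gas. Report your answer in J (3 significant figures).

Constant volume ⇒ W = 0, so Q = ΔU = nCᵥΔT with Cᵥ = 3R/2 = 12.47 J/(mol·K).
ΔU = (0.662)(12.47)(691 − 461) = 1899 J.

ΔU ≈ 1900 J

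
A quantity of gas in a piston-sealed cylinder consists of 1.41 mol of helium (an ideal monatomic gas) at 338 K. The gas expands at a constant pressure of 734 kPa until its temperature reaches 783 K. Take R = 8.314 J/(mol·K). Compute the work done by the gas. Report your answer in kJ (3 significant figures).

Isobaric: W = P ΔV = nR ΔT.
W = (1.41)(8.314)(783 − 338) = 5217 J.

W ≈ 5.22 kJ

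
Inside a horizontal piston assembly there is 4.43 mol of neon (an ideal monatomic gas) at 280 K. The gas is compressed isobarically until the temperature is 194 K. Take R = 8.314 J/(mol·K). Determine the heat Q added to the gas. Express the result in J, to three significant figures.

Isobaric: W = nRΔT = (4.43)(8.314)(-86) = -3167 J.
ΔU = nCᵥΔT with Cᵥ = 3R/2: ΔU = (4.43)(12.47)(-86) = -4751 J.
Q = ΔU + W = -4751 − 3167 = -7919 J.

Q ≈ -7920 J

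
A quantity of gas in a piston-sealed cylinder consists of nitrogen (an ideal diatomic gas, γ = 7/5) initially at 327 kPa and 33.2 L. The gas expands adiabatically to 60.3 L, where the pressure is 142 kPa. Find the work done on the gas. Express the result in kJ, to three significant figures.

W ≈ -5.73 kJ

Adiabatic: W = (P₁V₁ − P₂V₂)/(γ − 1) with γ = 7/5.
P₁V₁ = 10856 J, P₂V₂ = 8563 J.
W = (10856 − 8563) / 0.4 = 5735 J.
Work on gas = −W_by = -5735 J.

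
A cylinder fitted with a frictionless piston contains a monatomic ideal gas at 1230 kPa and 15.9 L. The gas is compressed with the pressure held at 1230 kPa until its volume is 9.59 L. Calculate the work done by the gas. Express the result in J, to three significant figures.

Isobaric: W = P ΔV.
W = (1230 kPa)(9.59 − 15.9 L) = (1230)(-6.31) = -7761 J.

W ≈ -7760 J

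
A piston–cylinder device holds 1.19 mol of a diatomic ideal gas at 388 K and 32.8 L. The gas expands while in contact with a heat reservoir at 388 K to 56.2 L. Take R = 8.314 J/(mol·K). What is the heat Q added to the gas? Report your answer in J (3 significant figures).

Isothermal ⇒ ΔU = 0, so Q = W = nRT ln(V₂/V₁).
Q = (1.19)(8.314)(388) ln(56.2/32.8) = 3839 × 0.5385 = 2067 J.

Q ≈ 2070 J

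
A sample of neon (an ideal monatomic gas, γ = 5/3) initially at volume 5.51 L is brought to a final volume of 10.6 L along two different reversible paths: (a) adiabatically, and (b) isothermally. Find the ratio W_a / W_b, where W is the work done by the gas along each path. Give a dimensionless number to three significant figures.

Path (a) adiabatic: W = P₁V₁(1 − (V₁/V₂)^(γ−1))/(γ−1) → W_a/(P₁V₁) = 0.5303.
Path (b) isothermal: W = P₁V₁ ln(V₂/V₁) → W_b/(P₁V₁) = 0.6543.
W_a / W_b = 0.5303 / 0.6543 = 0.8104.

W_a / W_b ≈ 0.810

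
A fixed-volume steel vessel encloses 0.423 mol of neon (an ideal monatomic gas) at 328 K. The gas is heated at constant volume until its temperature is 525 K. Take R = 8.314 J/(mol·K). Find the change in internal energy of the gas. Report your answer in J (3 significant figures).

Constant volume ⇒ W = 0, so Q = ΔU = nCᵥΔT with Cᵥ = 3R/2 = 12.47 J/(mol·K).
ΔU = (0.423)(12.47)(525 − 328) = 1039 J.

ΔU ≈ 1040 J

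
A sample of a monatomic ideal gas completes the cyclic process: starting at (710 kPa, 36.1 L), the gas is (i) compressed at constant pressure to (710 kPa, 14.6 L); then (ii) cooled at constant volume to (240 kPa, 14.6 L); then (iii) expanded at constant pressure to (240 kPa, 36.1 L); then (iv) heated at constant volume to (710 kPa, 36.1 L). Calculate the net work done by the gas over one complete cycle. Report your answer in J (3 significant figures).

W_net ≈ -10100 J

Constant-volume legs do no work.
W(i) = (710)(14.6 − 36.1) = -15265 J; W(iii) = (240)(36.1 − 14.6) = 5160 J.
W_net = -15265 + 5160 = -10105 J (the counter-clockwise enclosed area).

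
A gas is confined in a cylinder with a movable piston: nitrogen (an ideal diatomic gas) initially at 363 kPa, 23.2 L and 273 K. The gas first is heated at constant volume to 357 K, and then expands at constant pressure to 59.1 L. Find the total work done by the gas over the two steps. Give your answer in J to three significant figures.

Step 1 (isochoric): W = 0 (constant volume).
After step 1: P = 474.7 kPa (V unchanged).
Step 2 (isobaric): W = PΔV = (474.7 kPa)(59.1 − 23.2 L) = 17041 J.
W_total = 0 + 17041 = 17041 J.

W_total ≈ 17000 J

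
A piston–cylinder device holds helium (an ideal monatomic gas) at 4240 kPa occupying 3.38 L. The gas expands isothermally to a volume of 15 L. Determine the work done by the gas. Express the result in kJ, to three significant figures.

Isothermal: W = nRT ln(V₂/V₁) = P₁V₁ ln(V₂/V₁).
P₁V₁ = (4240 kPa)(3.38 L) = 14331 J.
W = 14331 × ln(15/3.38) = 14331 × 1.49
W_by_gas = 21356 J.

W ≈ 21.4 kJ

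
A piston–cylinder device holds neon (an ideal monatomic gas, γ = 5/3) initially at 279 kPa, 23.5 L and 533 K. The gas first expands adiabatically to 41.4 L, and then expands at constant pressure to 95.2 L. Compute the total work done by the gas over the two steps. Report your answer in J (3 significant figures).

Step 1 (adiabatic): W = (P₁V₁ − P₂V₂)/(γ−1) = (6556 − 4495)/0.667 = 3092 J.
After step 1: P = 108.6 kPa, V = 41.4 L, T = 365.4 K.
Step 2 (isobaric): W = PΔV = (108.6 kPa)(95.2 − 41.4 L) = 5841 J.
W_total = 3092 + 5841 = 8934 J.

W_total ≈ 8930 J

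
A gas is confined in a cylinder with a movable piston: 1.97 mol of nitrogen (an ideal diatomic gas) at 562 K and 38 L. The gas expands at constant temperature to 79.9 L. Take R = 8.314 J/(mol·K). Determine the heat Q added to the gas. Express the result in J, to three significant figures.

Q ≈ 6840 J

Isothermal ⇒ ΔU = 0, so Q = W = nRT ln(V₂/V₁).
Q = (1.97)(8.314)(562) ln(79.9/38) = 9205 × 0.7432 = 6841 J.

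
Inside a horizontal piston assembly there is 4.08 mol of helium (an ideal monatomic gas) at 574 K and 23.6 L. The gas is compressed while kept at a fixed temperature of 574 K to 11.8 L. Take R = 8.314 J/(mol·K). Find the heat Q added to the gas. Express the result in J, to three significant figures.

Isothermal ⇒ ΔU = 0, so Q = W = nRT ln(V₂/V₁).
Q = (4.08)(8.314)(574) ln(11.8/23.6) = 19471 × -0.6931 = -13496 J.

Q ≈ -13500 J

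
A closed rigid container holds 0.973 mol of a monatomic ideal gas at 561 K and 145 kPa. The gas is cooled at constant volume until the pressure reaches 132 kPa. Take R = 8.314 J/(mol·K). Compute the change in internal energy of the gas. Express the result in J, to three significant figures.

Constant volume ⇒ W = 0, so Q = ΔU = nCᵥΔT with Cᵥ = 3R/2 = 12.47 J/(mol·K).
At constant V, T₂/T₁ = P₂/P₁ ⇒ ΔT = T₁(P₂/P₁ − 1) = 561·(132/145 − 1) = -50.3 K.
ΔU = (0.973)(12.47)(-50.3) = -610.3 J.

ΔU ≈ -610 J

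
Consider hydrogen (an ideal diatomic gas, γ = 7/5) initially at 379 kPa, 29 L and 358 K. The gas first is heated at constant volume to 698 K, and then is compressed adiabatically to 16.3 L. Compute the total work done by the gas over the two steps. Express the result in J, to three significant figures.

Step 1 (isochoric): W = 0 (constant volume).
After step 1: P = 738.9 kPa (V unchanged).
Step 2 (adiabatic): W = (P₁V₁ − P₂V₂)/(γ−1) = (21429 − 26983)/0.4 = -13885 J.
W_total = 0 − 13885 = -13885 J.

W_total ≈ -13900 J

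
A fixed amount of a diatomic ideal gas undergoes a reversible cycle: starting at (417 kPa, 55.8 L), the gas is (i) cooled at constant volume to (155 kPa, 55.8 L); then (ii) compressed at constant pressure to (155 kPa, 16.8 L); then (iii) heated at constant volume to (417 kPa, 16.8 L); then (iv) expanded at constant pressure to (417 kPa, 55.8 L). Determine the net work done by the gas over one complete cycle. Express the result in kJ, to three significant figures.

Constant-volume legs do no work.
W(ii) = (155)(16.8 − 55.8) = -6045 J; W(iv) = (417)(55.8 − 16.8) = 16263 J.
W_net = -6045 + 16263 = 10218 J (the clockwise enclosed area).

W_net ≈ 10.2 kJ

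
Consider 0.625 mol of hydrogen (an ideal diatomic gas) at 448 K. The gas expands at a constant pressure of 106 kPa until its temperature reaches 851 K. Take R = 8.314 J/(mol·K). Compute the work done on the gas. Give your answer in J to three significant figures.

Isobaric: W = P ΔV = nR ΔT.
W = (0.625)(8.314)(851 − 448) = 2094 J.
Work on gas = −W_by = -2094 J.

W ≈ -2090 J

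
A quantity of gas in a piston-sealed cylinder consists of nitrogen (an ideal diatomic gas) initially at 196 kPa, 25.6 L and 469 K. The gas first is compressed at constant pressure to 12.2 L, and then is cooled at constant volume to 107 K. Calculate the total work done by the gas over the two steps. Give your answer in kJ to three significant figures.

Step 1 (isobaric): W = PΔV = (196 kPa)(12.2 − 25.6 L) = -2626 J.
Step 2 (isochoric): W = 0 (constant volume).
W_total = -2626 + 0 = -2626 J.

W_total ≈ -2.63 kJ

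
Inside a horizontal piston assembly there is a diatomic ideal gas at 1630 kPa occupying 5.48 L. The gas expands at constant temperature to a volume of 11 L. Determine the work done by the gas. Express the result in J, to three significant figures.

W ≈ 6220 J

Isothermal: W = nRT ln(V₂/V₁) = P₁V₁ ln(V₂/V₁).
P₁V₁ = (1630 kPa)(5.48 L) = 8932 J.
W = 8932 × ln(11/5.48) = 8932 × 0.6968
W_by_gas = 6224 J.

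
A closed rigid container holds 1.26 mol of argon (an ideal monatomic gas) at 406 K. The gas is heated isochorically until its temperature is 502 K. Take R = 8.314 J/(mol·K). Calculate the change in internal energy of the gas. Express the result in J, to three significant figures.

ΔU ≈ 1510 J

Constant volume ⇒ W = 0, so Q = ΔU = nCᵥΔT with Cᵥ = 3R/2 = 12.47 J/(mol·K).
ΔU = (1.26)(12.47)(502 − 406) = 1508 J.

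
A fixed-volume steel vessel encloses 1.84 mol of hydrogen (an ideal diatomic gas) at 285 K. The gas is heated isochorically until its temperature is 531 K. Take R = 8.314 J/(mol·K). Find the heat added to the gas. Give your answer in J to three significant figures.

Constant volume ⇒ W = 0, so Q = ΔU = nCᵥΔT with Cᵥ = 5R/2 = 20.79 J/(mol·K).
ΔU = (1.84)(20.79)(531 − 285) = 9408 J.

Q ≈ 9410 J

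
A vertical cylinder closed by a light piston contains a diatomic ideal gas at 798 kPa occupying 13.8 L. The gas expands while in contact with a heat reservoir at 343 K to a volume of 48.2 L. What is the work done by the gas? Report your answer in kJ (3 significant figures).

W ≈ 13.8 kJ

Isothermal: W = nRT ln(V₂/V₁) = P₁V₁ ln(V₂/V₁).
P₁V₁ = (798 kPa)(13.8 L) = 11012 J.
W = 11012 × ln(48.2/13.8) = 11012 × 1.251
W_by_gas = 13773 J.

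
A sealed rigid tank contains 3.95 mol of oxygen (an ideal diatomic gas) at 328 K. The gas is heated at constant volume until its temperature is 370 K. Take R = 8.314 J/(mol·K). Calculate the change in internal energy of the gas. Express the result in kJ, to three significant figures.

ΔU ≈ 3.45 kJ

Constant volume ⇒ W = 0, so Q = ΔU = nCᵥΔT with Cᵥ = 5R/2 = 20.79 J/(mol·K).
ΔU = (3.95)(20.79)(370 − 328) = 3448 J.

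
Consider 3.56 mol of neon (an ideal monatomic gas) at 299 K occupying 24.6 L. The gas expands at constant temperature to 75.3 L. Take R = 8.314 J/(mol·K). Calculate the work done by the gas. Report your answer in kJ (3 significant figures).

W ≈ 9.90 kJ

Isothermal: W = nRT ln(V₂/V₁).
W = (3.56)(8.314)(299) × ln(75.3/24.6)
  = 8850 × 1.119
W_by_gas = 9901 J.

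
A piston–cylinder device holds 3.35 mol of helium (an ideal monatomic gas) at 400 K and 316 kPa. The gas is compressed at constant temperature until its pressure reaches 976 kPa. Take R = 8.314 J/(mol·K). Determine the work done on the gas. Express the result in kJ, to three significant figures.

Isothermal process: W = nRT ln(V₂/V₁) = nRT ln(P₁/P₂).
W = (3.35)(8.314)(400) × ln(316/976)
  = 11141 × ln(0.3238) = 11141 × -1.128
W_by_gas = -12564 J; work on gas = −W_by = 12564 J.

W ≈ 12.6 kJ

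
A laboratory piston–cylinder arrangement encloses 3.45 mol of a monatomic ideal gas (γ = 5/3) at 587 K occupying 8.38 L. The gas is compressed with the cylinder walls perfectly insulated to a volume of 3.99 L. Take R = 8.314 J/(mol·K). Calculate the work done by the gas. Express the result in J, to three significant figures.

W ≈ -16200 J

Adiabatic: TV^(γ−1) = const with γ = 5/3.
T₂ = T₁ (V₁/V₂)^(γ−1) = 587 × (8.38/3.99)^0.667 = 587 × 1.64 = 962.7 K.
W_by = nCᵥ(T₁ − T₂) = (3.45)(12.47)(587 − 962.7) = -16164 J.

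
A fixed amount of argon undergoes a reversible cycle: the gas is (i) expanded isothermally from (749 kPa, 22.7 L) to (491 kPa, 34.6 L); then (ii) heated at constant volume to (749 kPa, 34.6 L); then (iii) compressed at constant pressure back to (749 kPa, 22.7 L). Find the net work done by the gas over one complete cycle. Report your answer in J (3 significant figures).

W_net ≈ -1750 J

Leg (i): W = PᵢVᵢ ln(V_f/Vᵢ) = (17002) ln(34.6/22.7) = 7166 J.
Leg (ii): W = 0.
Leg (iii): W = PΔV = (749)(22.7 − 34.6) = -8913 J.
W_net = 7166 − 8913 = -1747 J.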